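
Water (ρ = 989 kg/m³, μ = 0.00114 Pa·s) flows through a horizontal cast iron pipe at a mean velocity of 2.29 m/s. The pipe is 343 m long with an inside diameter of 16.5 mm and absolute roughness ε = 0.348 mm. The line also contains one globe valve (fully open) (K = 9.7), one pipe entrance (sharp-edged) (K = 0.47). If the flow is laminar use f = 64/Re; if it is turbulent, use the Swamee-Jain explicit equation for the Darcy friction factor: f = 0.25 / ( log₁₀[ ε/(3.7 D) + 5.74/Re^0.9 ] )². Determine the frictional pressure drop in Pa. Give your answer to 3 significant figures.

ΔP ≈ 2.79×10^6 Pa

Reynolds number Re = ρVD/μ = 989 · 2.29 · 0.0165 / 0.00114 = 3.278e+04.
Re > 4000 → turbulent. Relative roughness ε/D = 0.000348/0.0165 = 0.0211. Swamee-Jain: f = 0.25/(log₁₀[0.0211/3.7 + 5.74/3.278e+04^0.9])² = 0.25/(log₁₀[0.0057 + 0.000495])² = 0.25/(-2.208)² = 0.05128.
Total minor-loss coefficient ΣK = 1·9.7 + 1·0.47 = 10.2.
ΔP = [f·L/D + ΣK]·(ρV²/2) = [0.05128·343/0.0165 + 10.2]·(989·2.29²/2) = [1066 + 10.2]·2593 = 2.791e+06 Pa.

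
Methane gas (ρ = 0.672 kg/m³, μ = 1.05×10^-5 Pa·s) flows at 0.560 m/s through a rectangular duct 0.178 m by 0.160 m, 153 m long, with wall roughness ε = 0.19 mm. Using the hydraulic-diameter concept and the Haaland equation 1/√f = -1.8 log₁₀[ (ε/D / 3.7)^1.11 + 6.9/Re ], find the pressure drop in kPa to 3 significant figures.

Hydraulic diameter D_h = 4A/P = 4·(0.178·0.16)/(2·(0.178+0.16)) = 0.1139/0.676 = 0.1685 m.
Re = ρVD_h/μ = 0.672·0.56·0.1685/1.05e-05 = 6040.
ε/D_h = 0.00019/0.1685 = 0.00113; Haaland gives 1/√f = -1.8 log₁₀[0.000125+0.00114] = 5.215, so f = 0.03677.
ΔP = f(L/D_h)(ρV²/2) = 0.03677·153/0.1685·0.1054 = 3.518 Pa.
ΔP = 0.00352 kPa.

ΔP ≈ 0.00352 kPa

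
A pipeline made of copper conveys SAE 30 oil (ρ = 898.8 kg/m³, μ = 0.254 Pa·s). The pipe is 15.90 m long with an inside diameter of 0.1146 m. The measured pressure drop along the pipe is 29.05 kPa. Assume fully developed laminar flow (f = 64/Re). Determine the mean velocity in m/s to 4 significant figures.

V ≈ 2.952 m/s

For laminar flow, f = 64/Re with Re = ρVD/μ, so Darcy-Weisbach reduces to ΔP = 32μLV/D². Solving for V: V = ΔP·D²/(32μL) = 2.905e+04·(0.1146)²/(32·0.254·15.9) = 2.952 m/s.
Check: Re = ρVD/μ = 898.8·2.952·0.1146/0.254 = 1197 < 2300, so the laminar assumption holds.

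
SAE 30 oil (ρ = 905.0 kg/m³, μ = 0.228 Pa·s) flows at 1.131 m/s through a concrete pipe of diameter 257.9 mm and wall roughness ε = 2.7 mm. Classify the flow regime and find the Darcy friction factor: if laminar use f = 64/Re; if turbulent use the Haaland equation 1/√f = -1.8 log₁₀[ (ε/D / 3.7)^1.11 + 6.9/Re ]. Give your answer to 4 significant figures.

f ≈ 0.05528

Re = ρVD/μ = 905·1.131·0.2579/0.228 = 1158.
Re < 2300 → laminar, so f = 64/Re = 0.05528 (roughness is irrelevant in laminar flow).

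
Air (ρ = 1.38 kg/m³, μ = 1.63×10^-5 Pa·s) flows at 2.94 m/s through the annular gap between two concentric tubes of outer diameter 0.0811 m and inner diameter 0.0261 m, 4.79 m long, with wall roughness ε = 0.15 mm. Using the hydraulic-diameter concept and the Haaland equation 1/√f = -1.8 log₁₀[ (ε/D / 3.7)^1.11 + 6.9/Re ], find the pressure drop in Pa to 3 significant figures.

ΔP ≈ 16.9 Pa

Hydraulic diameter D_h = 4A/P = D_o - D_i = 0.0811 - 0.0261 = 0.055 m.
Re = ρVD_h/μ = 1.38·2.94·0.055/1.63e-05 = 1.369e+04.
ε/D_h = 0.00015/0.055 = 0.00273; Haaland gives 1/√f = -1.8 log₁₀[0.000333+0.000504] = 5.539, so f = 0.0326.
ΔP = f(L/D_h)(ρV²/2) = 0.0326·4.79/0.055·5.964 = 16.93 Pa.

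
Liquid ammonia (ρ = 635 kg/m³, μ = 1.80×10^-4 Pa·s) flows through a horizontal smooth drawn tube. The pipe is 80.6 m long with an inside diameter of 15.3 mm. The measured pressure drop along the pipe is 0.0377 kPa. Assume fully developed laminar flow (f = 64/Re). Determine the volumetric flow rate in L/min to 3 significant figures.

Q ≈ 0.210 L/min

For laminar flow, f = 64/Re with Re = ρVD/μ, so Darcy-Weisbach reduces to ΔP = 32μLV/D². Solving for V: V = ΔP·D²/(32μL) = 37.7·(0.0153)²/(32·0.00018·80.6) = 0.01901 m/s.
Check: Re = ρVD/μ = 635·0.01901·0.0153/0.00018 = 1026 < 2300, so the laminar assumption holds.
Q = V·A = 0.01901·(π/4·0.0153²) = 3.495e-06 m³/s = 0.210 L/min.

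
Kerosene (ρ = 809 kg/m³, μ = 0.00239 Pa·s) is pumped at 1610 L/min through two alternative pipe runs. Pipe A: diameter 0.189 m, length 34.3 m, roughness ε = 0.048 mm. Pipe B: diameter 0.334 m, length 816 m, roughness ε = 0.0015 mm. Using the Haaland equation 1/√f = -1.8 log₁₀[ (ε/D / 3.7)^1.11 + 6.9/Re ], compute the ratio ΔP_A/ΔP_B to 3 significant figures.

Pipe A: V = Q/A = 0.02683/0.02806 = 0.9564 m/s; Re = 6.119e+04; ε/D = 0.000254; Haaland → f = 0.02067; ΔP_A = f(L/D)(ρV²/2) = 1388 Pa.
Pipe B: V = Q/A = 0.02683/0.08762 = 0.3063 m/s; Re = 3.462e+04; ε/D = 4.49e-06; Haaland → f = 0.02255; ΔP_B = f(L/D)(ρV²/2) = 2090 Pa.
ΔP_A/ΔP_B = 1388/2090 = 0.664.

ΔP_A/ΔP_B ≈ 0.664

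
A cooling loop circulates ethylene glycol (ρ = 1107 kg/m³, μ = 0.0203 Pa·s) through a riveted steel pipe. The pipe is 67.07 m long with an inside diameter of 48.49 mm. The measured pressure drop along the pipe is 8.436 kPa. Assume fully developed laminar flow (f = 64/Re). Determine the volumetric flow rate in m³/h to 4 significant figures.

For laminar flow, f = 64/Re with Re = ρVD/μ, so Darcy-Weisbach reduces to ΔP = 32μLV/D². Solving for V: V = ΔP·D²/(32μL) = 8436·(0.04849)²/(32·0.0203·67.07) = 0.4553 m/s.
Check: Re = ρVD/μ = 1107·0.4553·0.04849/0.0203 = 1204 < 2300, so the laminar assumption holds.
Q = V·A = 0.4553·(π/4·0.04849²) = 0.0008407 m³/s = 3.027 m³/h.

Q ≈ 3.027 m³/h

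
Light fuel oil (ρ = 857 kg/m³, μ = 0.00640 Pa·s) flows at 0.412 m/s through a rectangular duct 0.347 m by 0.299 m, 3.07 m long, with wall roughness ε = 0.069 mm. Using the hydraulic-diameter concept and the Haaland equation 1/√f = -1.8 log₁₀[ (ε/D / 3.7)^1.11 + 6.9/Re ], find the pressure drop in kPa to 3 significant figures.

Hydraulic diameter D_h = 4A/P = 4·(0.347·0.299)/(2·(0.347+0.299)) = 0.415/1.292 = 0.3212 m.
Re = ρVD_h/μ = 857·0.412·0.3212/0.0064 = 1.772e+04.
ε/D_h = 6.9e-05/0.3212 = 0.000215; Haaland gives 1/√f = -1.8 log₁₀[1.99e-05+0.000389] = 6.098, so f = 0.02689.
ΔP = f(L/D_h)(ρV²/2) = 0.02689·3.07/0.3212·72.74 = 18.69 Pa.
ΔP = 0.0187 kPa.

ΔP ≈ 0.0187 kPa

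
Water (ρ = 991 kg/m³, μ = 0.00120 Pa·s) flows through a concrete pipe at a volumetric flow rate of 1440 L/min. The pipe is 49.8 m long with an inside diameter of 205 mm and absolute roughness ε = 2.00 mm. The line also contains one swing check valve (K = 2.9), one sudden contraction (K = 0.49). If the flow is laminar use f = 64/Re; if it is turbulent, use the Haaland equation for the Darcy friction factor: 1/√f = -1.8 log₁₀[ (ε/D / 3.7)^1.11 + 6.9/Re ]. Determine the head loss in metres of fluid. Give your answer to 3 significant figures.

h_f ≈ 0.341 m

Q = 1440 L/min = 1440/60000 = 0.024 m³/s.
Cross-sectional area A = πD²/4 = π(0.205)²/4 = 0.03301 m²; mean velocity V = Q/A = 0.024/0.03301 = 0.7271 m/s.
Reynolds number Re = ρVD/μ = 991 · 0.7271 · 0.205 / 0.0012 = 1.231e+05.
Re > 4000 → turbulent. Relative roughness ε/D = 0.002/0.205 = 0.00976. Haaland: 1/√f = -1.8 log₁₀[(0.00976/3.7)^1.11 + 6.9/1.231e+05] = -1.8 log₁₀[0.00137 + 5.61e-05] = 5.121, so f = 0.03813.
Total minor-loss coefficient ΣK = 1·2.9 + 1·0.49 = 3.39.
ΔP = [f·L/D + ΣK]·(ρV²/2) = [0.03813·49.8/0.205 + 3.39]·(991·0.7271²/2) = [9.262 + 3.39]·262 = 3315 Pa.
Head loss h_f = ΔP/(ρg) = 3315/(991·9.81) = 0.341 m.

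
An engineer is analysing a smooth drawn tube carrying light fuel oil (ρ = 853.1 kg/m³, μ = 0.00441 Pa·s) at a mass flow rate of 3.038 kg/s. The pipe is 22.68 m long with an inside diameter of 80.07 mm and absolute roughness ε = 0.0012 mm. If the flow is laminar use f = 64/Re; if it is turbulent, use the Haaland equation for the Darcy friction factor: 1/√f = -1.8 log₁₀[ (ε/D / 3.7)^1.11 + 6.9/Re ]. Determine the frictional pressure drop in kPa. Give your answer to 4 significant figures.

A = πD²/4 = π(0.08007)²/4 = 0.005035 m²; mean velocity V = ṁ/(ρA) = 3.038/(853.1 · 0.005035) = 0.7072 m/s.
Reynolds number Re = ρVD/μ = 853.1 · 0.7072 · 0.08007 / 0.00441 = 1.095e+04.
Re > 4000 → turbulent. Relative roughness ε/D = 1.2e-06/0.08007 = 1.5e-05. Haaland: 1/√f = -1.8 log₁₀[(1.5e-05/3.7)^1.11 + 6.9/1.095e+04] = -1.8 log₁₀[1.03e-06 + 0.00063] = 5.76, so f = 0.03014.
Darcy-Weisbach: ΔP = f(L/D)(ρV²/2) = 0.03014·(22.68/0.08007)·(853.1·0.7072²/2) = 0.03014·283.3·213.3 = 1821 Pa.
ΔP = 1821 Pa = 1.821 kPa.

ΔP ≈ 1.821 kPa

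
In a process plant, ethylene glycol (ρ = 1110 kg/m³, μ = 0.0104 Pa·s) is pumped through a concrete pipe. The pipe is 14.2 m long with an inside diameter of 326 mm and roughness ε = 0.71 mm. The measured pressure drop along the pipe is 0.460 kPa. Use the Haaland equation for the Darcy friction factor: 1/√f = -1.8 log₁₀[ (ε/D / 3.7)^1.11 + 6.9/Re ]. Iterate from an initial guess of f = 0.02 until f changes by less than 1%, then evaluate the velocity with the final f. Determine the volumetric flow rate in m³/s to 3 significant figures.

Rearranging Darcy-Weisbach: V = √(2·ΔP·D/(f·L·ρ)). With ε/D = 0.00071/0.326 = 0.00218, iterate starting from f = 0.02:
  f = 0.02 → V = √(2·460·0.326/(0.02·14.2·1110)) = 0.9754 m/s; Re = ρVD/μ = 3.394e+04; f → 0.02776
  f = 0.02776 → V = 0.8279 m/s; Re = 2.881e+04; f → 0.02831
  f = 0.02831 → V = 0.8198 m/s; Re = 2.852e+04; f → 0.02835
Converged (Δf/f < 1%). With the final f = 0.02835: V = √(2·460·0.326/(0.02835·14.2·1110)) = 0.8193 m/s.
Q = V·A = 0.8193·(π/4·0.326²) = 0.06838 m³/s = 0.0684 m³/s.

Q ≈ 0.0684 m³/s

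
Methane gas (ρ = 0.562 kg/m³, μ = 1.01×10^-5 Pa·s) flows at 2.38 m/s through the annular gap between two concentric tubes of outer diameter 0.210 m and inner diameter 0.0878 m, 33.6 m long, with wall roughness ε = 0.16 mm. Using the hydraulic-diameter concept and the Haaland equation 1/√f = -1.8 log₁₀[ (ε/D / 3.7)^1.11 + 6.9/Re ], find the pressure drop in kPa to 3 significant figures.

Hydraulic diameter D_h = 4A/P = D_o - D_i = 0.21 - 0.0878 = 0.1222 m.
Re = ρVD_h/μ = 0.562·2.38·0.1222/1.01e-05 = 1.618e+04.
ε/D_h = 0.00016/0.1222 = 0.00131; Haaland gives 1/√f = -1.8 log₁₀[0.000148+0.000426] = 5.834, so f = 0.02938.
ΔP = f(L/D_h)(ρV²/2) = 0.02938·33.6/0.1222·1.592 = 12.86 Pa.
ΔP = 0.0129 kPa.

ΔP ≈ 0.0129 kPa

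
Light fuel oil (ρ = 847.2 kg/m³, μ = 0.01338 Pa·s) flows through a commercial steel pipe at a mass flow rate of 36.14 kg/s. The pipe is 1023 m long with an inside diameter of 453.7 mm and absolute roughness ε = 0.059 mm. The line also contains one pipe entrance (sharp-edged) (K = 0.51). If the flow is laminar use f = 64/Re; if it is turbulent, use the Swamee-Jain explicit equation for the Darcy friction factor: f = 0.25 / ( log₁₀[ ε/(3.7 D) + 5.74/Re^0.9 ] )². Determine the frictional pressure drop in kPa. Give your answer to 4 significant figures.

ΔP ≈ 2.254 kPa

A = πD²/4 = π(0.4537)²/4 = 0.1617 m²; mean velocity V = ṁ/(ρA) = 36.14/(847.2 · 0.1617) = 0.2639 m/s.
Reynolds number Re = ρVD/μ = 847.2 · 0.2639 · 0.4537 / 0.0134 = 7580.
Re > 4000 → turbulent. Relative roughness ε/D = 5.9e-05/0.4537 = 0.00013. Swamee-Jain: f = 0.25/(log₁₀[0.00013/3.7 + 5.74/7580^0.9])² = 0.25/(log₁₀[3.51e-05 + 0.00185])² = 0.25/(-2.725)² = 0.03368.
Total minor-loss coefficient ΣK = 1·0.51 = 0.51.
ΔP = [f·L/D + ΣK]·(ρV²/2) = [0.03368·1023/0.4537 + 0.51]·(847.2·0.2639²/2) = [75.93 + 0.51]·29.49 = 2254 Pa.
ΔP = 2254 Pa = 2.254 kPa.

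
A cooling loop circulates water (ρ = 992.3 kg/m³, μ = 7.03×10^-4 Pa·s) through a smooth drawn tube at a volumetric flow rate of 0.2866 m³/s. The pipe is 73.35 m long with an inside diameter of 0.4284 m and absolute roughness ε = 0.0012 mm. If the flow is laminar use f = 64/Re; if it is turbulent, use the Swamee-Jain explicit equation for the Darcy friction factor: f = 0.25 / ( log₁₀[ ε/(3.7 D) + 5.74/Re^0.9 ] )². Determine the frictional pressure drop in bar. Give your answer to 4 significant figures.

ΔP ≈ 0.03807 bar

Cross-sectional area A = πD²/4 = π(0.4284)²/4 = 0.1441 m²; mean velocity V = Q/A = 0.2866/0.1441 = 1.988 m/s.
Reynolds number Re = ρVD/μ = 992.3 · 1.988 · 0.4284 / 0.000703 = 1.202e+06.
Re > 4000 → turbulent. Relative roughness ε/D = 1.2e-06/0.4284 = 2.8e-06. Swamee-Jain: f = 0.25/(log₁₀[2.8e-06/3.7 + 5.74/1.202e+06^0.9])² = 0.25/(log₁₀[7.57e-07 + 1.94e-05])² = 0.25/(-4.696)² = 0.01133.
Darcy-Weisbach: ΔP = f(L/D)(ρV²/2) = 0.01133·(73.35/0.4284)·(992.3·1.988²/2) = 0.01133·171.2·1961 = 3807 Pa.
ΔP = 3807 Pa = 0.03807 bar.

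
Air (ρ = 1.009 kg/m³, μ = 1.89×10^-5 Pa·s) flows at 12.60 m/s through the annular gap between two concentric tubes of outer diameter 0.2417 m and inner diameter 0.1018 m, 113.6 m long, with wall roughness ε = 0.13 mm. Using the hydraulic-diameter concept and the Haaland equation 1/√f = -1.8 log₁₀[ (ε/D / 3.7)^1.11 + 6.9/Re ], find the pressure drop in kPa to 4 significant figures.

ΔP ≈ 1.421 kPa

Hydraulic diameter D_h = 4A/P = D_o - D_i = 0.2417 - 0.1018 = 0.1399 m.
Re = ρVD_h/μ = 1.009·12.6·0.1399/1.89e-05 = 9.411e+04.
ε/D_h = 0.00013/0.1399 = 0.000929; Haaland gives 1/√f = -1.8 log₁₀[0.000101+7.33e-05] = 6.766, so f = 0.02184.
ΔP = f(L/D_h)(ρV²/2) = 0.02184·113.6/0.1399·80.09 = 1421 Pa.
ΔP = 1.421 kPa.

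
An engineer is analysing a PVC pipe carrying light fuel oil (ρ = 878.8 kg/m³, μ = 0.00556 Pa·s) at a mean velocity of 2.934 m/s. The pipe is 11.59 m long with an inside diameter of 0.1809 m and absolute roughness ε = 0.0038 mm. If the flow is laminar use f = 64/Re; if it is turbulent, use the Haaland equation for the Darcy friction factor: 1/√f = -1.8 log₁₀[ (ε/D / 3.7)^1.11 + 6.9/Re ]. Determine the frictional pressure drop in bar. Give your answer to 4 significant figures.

ΔP ≈ 0.04500 bar

Reynolds number Re = ρVD/μ = 878.8 · 2.934 · 0.1809 / 0.00556 = 8.389e+04.
Re > 4000 → turbulent. Relative roughness ε/D = 3.8e-06/0.1809 = 2.1e-05. Haaland: 1/√f = -1.8 log₁₀[(2.1e-05/3.7)^1.11 + 6.9/8.389e+04] = -1.8 log₁₀[1.5e-06 + 8.22e-05] = 7.339, so f = 0.01857.
Darcy-Weisbach: ΔP = f(L/D)(ρV²/2) = 0.01857·(11.59/0.1809)·(878.8·2.934²/2) = 0.01857·64.07·3783 = 4500 Pa.
ΔP = 4500 Pa = 0.04500 bar.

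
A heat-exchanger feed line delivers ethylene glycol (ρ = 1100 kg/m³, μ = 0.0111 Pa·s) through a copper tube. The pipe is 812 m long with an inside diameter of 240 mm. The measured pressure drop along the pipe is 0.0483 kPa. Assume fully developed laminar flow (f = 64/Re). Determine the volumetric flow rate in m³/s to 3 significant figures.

Q ≈ 4.36×10^-4 m³/s

For laminar flow, f = 64/Re with Re = ρVD/μ, so Darcy-Weisbach reduces to ΔP = 32μLV/D². Solving for V: V = ΔP·D²/(32μL) = 48.3·(0.24)²/(32·0.0111·812) = 0.009646 m/s.
Check: Re = ρVD/μ = 1100·0.009646·0.24/0.0111 = 229.4 < 2300, so the laminar assumption holds.
Q = V·A = 0.009646·(π/4·0.24²) = 0.0004364 m³/s = 4.36×10^-4 m³/s.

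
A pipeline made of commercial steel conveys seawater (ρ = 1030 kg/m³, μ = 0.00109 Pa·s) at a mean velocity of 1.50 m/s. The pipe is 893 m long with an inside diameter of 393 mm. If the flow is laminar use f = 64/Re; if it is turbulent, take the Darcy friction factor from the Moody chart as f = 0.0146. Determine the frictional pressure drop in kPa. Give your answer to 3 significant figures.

ΔP ≈ 38.4 kPa

Reynolds number Re = ρVD/μ = 1030 · 1.5 · 0.393 / 0.00109 = 5.571e+05.
Re > 4000 → turbulent; use the Moody-chart value f = 0.0146.
Darcy-Weisbach: ΔP = f(L/D)(ρV²/2) = 0.0146·(893/0.393)·(1030·1.5²/2) = 0.0146·2272·1159 = 3.844e+04 Pa.
ΔP = 3.844e+04 Pa = 38.4 kPa.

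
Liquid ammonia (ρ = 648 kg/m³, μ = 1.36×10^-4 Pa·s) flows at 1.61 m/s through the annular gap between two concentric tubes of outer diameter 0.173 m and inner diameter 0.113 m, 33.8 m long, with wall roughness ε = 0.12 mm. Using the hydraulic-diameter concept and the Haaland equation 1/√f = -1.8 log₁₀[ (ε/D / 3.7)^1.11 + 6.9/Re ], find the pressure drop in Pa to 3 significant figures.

ΔP ≈ 11300 Pa

Hydraulic diameter D_h = 4A/P = D_o - D_i = 0.173 - 0.113 = 0.06 m.
Re = ρVD_h/μ = 648·1.61·0.06/0.000136 = 4.603e+05.
ε/D_h = 0.00012/0.06 = 0.002; Haaland gives 1/√f = -1.8 log₁₀[0.000236+1.5e-05] = 6.48, so f = 0.02382.
ΔP = f(L/D_h)(ρV²/2) = 0.02382·33.8/0.06·839.8 = 1.127e+04 Pa.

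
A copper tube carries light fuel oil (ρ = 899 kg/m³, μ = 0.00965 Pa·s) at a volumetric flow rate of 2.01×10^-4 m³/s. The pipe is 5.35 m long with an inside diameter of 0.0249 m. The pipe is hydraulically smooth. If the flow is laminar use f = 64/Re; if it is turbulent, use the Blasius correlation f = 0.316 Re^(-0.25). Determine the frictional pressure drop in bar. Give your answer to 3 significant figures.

Cross-sectional area A = πD²/4 = π(0.0249)²/4 = 0.000487 m²; mean velocity V = Q/A = 0.000201/0.000487 = 0.4128 m/s.
Reynolds number Re = ρVD/μ = 899 · 0.4128 · 0.0249 / 0.00965 = 957.5.
Re < 2300 → laminar flow, so f = 64/Re = 64/957.5 = 0.06684 (the turbulent correlation is not needed).
Darcy-Weisbach: ΔP = f(L/D)(ρV²/2) = 0.06684·(5.35/0.0249)·(899·0.4128²/2) = 0.06684·214.9·76.59 = 1100 Pa.
ΔP = 1100 Pa = 0.0110 bar.

ΔP ≈ 0.0110 bar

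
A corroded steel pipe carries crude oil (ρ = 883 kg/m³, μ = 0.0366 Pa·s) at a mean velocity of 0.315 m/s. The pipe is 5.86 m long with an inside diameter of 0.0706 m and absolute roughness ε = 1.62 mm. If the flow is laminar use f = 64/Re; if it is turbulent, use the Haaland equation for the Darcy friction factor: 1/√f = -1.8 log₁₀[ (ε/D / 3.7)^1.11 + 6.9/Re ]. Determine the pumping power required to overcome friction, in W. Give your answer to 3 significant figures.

P ≈ 0.535 W

Reynolds number Re = ρVD/μ = 883 · 0.315 · 0.0706 / 0.0366 = 536.5.
Re < 2300 → laminar flow, so f = 64/Re = 64/536.5 = 0.1193 (the turbulent correlation is not needed).
Darcy-Weisbach: ΔP = f(L/D)(ρV²/2) = 0.1193·(5.86/0.0706)·(883·0.315²/2) = 0.1193·83·43.81 = 433.7 Pa.
Q = V·A = 0.315·0.003915 = 0.001233 m³/s.
Pumping power P = QΔP = 0.001233·433.7 = 0.5349 W = 0.535 W.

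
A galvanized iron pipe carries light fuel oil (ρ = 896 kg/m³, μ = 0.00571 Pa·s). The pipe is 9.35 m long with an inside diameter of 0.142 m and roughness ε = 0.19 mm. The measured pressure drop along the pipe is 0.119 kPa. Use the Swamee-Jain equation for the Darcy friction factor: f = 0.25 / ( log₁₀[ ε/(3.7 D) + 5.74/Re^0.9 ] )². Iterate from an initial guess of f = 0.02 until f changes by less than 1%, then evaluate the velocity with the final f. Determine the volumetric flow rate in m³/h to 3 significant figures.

Q ≈ 19.2 m³/h

Rearranging Darcy-Weisbach: V = √(2·ΔP·D/(f·L·ρ)). With ε/D = 0.00019/0.142 = 0.00134, iterate starting from f = 0.02:
  f = 0.02 → V = √(2·119·0.142/(0.02·9.35·896)) = 0.4491 m/s; Re = ρVD/μ = 1.001e+04; f → 0.0332
  f = 0.0332 → V = 0.3486 m/s; Re = 7767; f → 0.03525
  f = 0.03525 → V = 0.3383 m/s; Re = 7538; f → 0.03551
Converged (Δf/f < 1%). With the final f = 0.03551: V = √(2·119·0.142/(0.03551·9.35·896)) = 0.3371 m/s.
Q = V·A = 0.3371·(π/4·0.142²) = 0.005338 m³/s = 19.2 m³/h.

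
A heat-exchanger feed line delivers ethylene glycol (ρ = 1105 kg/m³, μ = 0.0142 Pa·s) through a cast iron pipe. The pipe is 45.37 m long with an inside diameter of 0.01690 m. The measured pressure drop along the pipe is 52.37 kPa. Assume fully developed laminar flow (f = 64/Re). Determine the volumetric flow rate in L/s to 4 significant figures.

For laminar flow, f = 64/Re with Re = ρVD/μ, so Darcy-Weisbach reduces to ΔP = 32μLV/D². Solving for V: V = ΔP·D²/(32μL) = 5.237e+04·(0.0169)²/(32·0.0142·45.37) = 0.7255 m/s.
Check: Re = ρVD/μ = 1105·0.7255·0.0169/0.0142 = 954.1 < 2300, so the laminar assumption holds.
Q = V·A = 0.7255·(π/4·0.0169²) = 0.0001627 m³/s = 0.1627 L/s.

Q ≈ 0.1627 L/s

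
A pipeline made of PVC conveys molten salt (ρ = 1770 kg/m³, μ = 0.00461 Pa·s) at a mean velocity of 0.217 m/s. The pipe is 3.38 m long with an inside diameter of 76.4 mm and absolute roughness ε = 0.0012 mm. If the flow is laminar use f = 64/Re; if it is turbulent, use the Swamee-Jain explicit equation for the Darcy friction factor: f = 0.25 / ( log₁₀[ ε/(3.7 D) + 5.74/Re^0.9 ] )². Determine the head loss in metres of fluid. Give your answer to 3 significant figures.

h_f ≈ 0.00374 m

Reynolds number Re = ρVD/μ = 1770 · 0.217 · 0.0764 / 0.00461 = 6365.
Re > 4000 → turbulent. Relative roughness ε/D = 1.2e-06/0.0764 = 1.57e-05. Swamee-Jain: f = 0.25/(log₁₀[1.57e-05/3.7 + 5.74/6365^0.9])² = 0.25/(log₁₀[4.25e-06 + 0.00217])² = 0.25/(-2.664)² = 0.03524.
Darcy-Weisbach: ΔP = f(L/D)(ρV²/2) = 0.03524·(3.38/0.0764)·(1770·0.217²/2) = 0.03524·44.24·41.67 = 64.96 Pa.
Head loss h_f = ΔP/(ρg) = 64.96/(1770·9.81) = 0.00374 m.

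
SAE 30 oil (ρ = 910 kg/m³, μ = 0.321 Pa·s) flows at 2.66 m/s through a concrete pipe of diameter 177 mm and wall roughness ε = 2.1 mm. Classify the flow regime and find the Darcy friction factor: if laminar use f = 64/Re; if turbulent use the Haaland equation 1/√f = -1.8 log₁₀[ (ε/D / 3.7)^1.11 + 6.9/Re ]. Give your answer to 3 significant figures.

f ≈ 0.0480

Re = ρVD/μ = 910·2.66·0.177/0.321 = 1335.
Re < 2300 → laminar, so f = 64/Re = 0.04795 (roughness is irrelevant in laminar flow).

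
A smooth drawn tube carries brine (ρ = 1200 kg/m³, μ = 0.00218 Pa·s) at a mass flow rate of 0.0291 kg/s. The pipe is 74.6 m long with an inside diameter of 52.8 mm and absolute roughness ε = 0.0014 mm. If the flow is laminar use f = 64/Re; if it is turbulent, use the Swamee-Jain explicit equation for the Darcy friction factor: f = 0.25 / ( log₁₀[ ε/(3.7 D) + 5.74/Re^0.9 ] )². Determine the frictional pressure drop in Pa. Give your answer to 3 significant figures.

ΔP ≈ 20.7 Pa

A = πD²/4 = π(0.0528)²/4 = 0.00219 m²; mean velocity V = ṁ/(ρA) = 0.0291/(1200 · 0.00219) = 0.01108 m/s.
Reynolds number Re = ρVD/μ = 1200 · 0.01108 · 0.0528 / 0.00218 = 321.9.
Re < 2300 → laminar flow, so f = 64/Re = 64/321.9 = 0.1988 (the turbulent correlation is not needed).
Darcy-Weisbach: ΔP = f(L/D)(ρV²/2) = 0.1988·(74.6/0.0528)·(1200·0.01108²/2) = 0.1988·1413·0.0736 = 20.67 Pa.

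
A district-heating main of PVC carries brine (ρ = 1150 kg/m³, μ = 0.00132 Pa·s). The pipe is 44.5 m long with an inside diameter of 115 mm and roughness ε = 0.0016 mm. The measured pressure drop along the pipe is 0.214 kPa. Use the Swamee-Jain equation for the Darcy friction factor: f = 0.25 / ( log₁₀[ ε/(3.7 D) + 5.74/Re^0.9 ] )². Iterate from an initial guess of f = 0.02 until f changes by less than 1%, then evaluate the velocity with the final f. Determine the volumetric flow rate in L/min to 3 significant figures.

Rearranging Darcy-Weisbach: V = √(2·ΔP·D/(f·L·ρ)). With ε/D = 1.6e-06/0.115 = 1.39e-05, iterate starting from f = 0.02:
  f = 0.02 → V = √(2·214·0.115/(0.02·44.5·1150)) = 0.2193 m/s; Re = ρVD/μ = 2.197e+04; f → 0.02525
  f = 0.02525 → V = 0.1952 m/s; Re = 1.955e+04; f → 0.026
  f = 0.026 → V = 0.1923 m/s; Re = 1.927e+04; f → 0.02609
Converged (Δf/f < 1%). With the final f = 0.02609: V = √(2·214·0.115/(0.02609·44.5·1150)) = 0.192 m/s.
Q = V·A = 0.192·(π/4·0.115²) = 0.001994 m³/s = 120 L/min.

Q ≈ 120 L/min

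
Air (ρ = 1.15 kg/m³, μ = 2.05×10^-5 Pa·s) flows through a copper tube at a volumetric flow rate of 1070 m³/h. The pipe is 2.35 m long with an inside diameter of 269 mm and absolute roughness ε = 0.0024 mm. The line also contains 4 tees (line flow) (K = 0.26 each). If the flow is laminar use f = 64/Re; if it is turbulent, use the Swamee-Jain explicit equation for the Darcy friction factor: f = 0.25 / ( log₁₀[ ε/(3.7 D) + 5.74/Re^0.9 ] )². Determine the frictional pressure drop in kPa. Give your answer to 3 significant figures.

Q = 1070 m³/h = 1070/3600 = 0.2972 m³/s.
Cross-sectional area A = πD²/4 = π(0.269)²/4 = 0.05683 m²; mean velocity V = Q/A = 0.2972/0.05683 = 5.23 m/s.
Reynolds number Re = ρVD/μ = 1.15 · 5.23 · 0.269 / 2.05e-05 = 7.892e+04.
Re > 4000 → turbulent. Relative roughness ε/D = 2.4e-06/0.269 = 8.92e-06. Swamee-Jain: f = 0.25/(log₁₀[8.92e-06/3.7 + 5.74/7.892e+04^0.9])² = 0.25/(log₁₀[2.41e-06 + 0.000225])² = 0.25/(-3.644)² = 0.01883.
Total minor-loss coefficient ΣK = 4·0.26 = 1.04.
ΔP = [f·L/D + ΣK]·(ρV²/2) = [0.01883·2.35/0.269 + 1.04]·(1.15·5.23²/2) = [0.1645 + 1.04]·15.73 = 18.94 Pa.
ΔP = 18.94 Pa = 0.0189 kPa.

ΔP ≈ 0.0189 kPa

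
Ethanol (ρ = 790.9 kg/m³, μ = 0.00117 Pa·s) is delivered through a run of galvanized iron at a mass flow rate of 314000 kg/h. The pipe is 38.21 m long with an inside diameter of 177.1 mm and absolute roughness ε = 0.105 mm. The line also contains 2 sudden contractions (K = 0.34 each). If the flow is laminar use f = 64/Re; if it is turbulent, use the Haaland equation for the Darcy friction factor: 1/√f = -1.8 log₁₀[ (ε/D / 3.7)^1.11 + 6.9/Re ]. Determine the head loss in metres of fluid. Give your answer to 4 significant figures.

ṁ = 314000 kg/h = 314000/3600 = 87.22 kg/s.
A = πD²/4 = π(0.1771)²/4 = 0.02463 m²; mean velocity V = ṁ/(ρA) = 87.22/(790.9 · 0.02463) = 4.477 m/s.
Reynolds number Re = ρVD/μ = 790.9 · 4.477 · 0.1771 / 0.00117 = 5.36e+05.
Re > 4000 → turbulent. Relative roughness ε/D = 0.000105/0.1771 = 0.000593. Haaland: 1/√f = -1.8 log₁₀[(0.000593/3.7)^1.11 + 6.9/5.36e+05] = -1.8 log₁₀[6.13e-05 + 1.29e-05] = 7.434, so f = 0.0181.
Total minor-loss coefficient ΣK = 2·0.34 = 0.68.
ΔP = [f·L/D + ΣK]·(ρV²/2) = [0.0181·38.21/0.1771 + 0.68]·(790.9·4.477²/2) = [3.904 + 0.68]·7926 = 3.633e+04 Pa.
Head loss h_f = ΔP/(ρg) = 3.633e+04/(790.9·9.81) = 4.683 m.

h_f ≈ 4.683 m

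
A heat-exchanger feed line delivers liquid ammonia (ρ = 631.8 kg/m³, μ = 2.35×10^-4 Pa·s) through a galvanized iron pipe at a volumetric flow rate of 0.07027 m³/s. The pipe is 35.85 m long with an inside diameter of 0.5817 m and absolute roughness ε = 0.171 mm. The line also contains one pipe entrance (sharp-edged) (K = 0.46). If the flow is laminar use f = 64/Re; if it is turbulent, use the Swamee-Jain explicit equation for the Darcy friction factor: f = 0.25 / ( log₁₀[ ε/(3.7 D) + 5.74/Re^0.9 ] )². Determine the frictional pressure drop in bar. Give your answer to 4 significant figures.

ΔP ≈ 3.269×10^-4 bar

Cross-sectional area A = πD²/4 = π(0.5817)²/4 = 0.2658 m²; mean velocity V = Q/A = 0.07027/0.2658 = 0.2644 m/s.
Reynolds number Re = ρVD/μ = 631.8 · 0.2644 · 0.5817 / 0.000235 = 4.135e+05.
Re > 4000 → turbulent. Relative roughness ε/D = 0.000171/0.5817 = 0.000294. Swamee-Jain: f = 0.25/(log₁₀[0.000294/3.7 + 5.74/4.135e+05^0.9])² = 0.25/(log₁₀[7.95e-05 + 5.06e-05])² = 0.25/(-3.886)² = 0.01656.
Total minor-loss coefficient ΣK = 1·0.46 = 0.46.
ΔP = [f·L/D + ΣK]·(ρV²/2) = [0.01656·35.85/0.5817 + 0.46]·(631.8·0.2644²/2) = [1.02 + 0.46]·22.09 = 32.69 Pa.
ΔP = 32.69 Pa = 3.269×10^-4 bar.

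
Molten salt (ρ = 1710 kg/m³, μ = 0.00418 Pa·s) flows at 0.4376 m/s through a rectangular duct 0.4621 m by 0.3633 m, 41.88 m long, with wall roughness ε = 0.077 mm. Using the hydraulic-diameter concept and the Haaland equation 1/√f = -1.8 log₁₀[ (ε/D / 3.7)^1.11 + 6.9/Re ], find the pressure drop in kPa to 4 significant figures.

Hydraulic diameter D_h = 4A/P = 4·(0.4621·0.3633)/(2·(0.4621+0.3633)) = 0.6715/1.651 = 0.4068 m.
Re = ρVD_h/μ = 1710·0.4376·0.4068/0.00418 = 7.282e+04.
ε/D_h = 7.7e-05/0.4068 = 0.000189; Haaland gives 1/√f = -1.8 log₁₀[1.73e-05+9.48e-05] = 7.111, so f = 0.01977.
ΔP = f(L/D_h)(ρV²/2) = 0.01977·41.88/0.4068·163.7 = 333.3 Pa.
ΔP = 0.3333 kPa.

ΔP ≈ 0.3333 kPa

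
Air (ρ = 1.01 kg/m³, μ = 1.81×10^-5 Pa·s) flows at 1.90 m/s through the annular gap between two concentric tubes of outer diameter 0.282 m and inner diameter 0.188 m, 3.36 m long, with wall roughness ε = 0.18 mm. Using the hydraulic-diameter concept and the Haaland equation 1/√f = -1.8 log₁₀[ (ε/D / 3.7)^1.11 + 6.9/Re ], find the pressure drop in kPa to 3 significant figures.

Hydraulic diameter D_h = 4A/P = D_o - D_i = 0.282 - 0.188 = 0.094 m.
Re = ρVD_h/μ = 1.01·1.9·0.094/1.81e-05 = 9966.
ε/D_h = 0.00018/0.094 = 0.00191; Haaland gives 1/√f = -1.8 log₁₀[0.000225+0.000692] = 5.467, so f = 0.03345.
ΔP = f(L/D_h)(ρV²/2) = 0.03345·3.36/0.094·1.823 = 2.18 Pa.
ΔP = 0.00218 kPa.

ΔP ≈ 0.00218 kPa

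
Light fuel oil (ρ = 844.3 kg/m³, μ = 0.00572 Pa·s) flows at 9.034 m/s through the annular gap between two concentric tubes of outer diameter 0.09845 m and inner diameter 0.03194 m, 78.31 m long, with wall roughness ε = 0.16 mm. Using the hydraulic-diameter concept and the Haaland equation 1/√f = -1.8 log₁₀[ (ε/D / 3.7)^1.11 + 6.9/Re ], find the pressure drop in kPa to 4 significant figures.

ΔP ≈ 1062 kPa

Hydraulic diameter D_h = 4A/P = D_o - D_i = 0.09845 - 0.03194 = 0.06651 m.
Re = ρVD_h/μ = 844.3·9.034·0.06651/0.00572 = 8.869e+04.
ε/D_h = 0.00016/0.06651 = 0.00241; Haaland gives 1/√f = -1.8 log₁₀[0.00029+7.78e-05] = 6.182, so f = 0.02617.
ΔP = f(L/D_h)(ρV²/2) = 0.02617·78.31/0.06651·3.445e+04 = 1.062e+06 Pa.
ΔP = 1062 kPa.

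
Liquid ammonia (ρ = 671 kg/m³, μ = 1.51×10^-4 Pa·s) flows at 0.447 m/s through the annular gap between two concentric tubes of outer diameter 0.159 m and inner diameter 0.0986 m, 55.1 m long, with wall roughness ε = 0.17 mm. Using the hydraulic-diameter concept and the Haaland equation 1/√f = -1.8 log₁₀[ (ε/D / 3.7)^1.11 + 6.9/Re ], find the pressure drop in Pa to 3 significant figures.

Hydraulic diameter D_h = 4A/P = D_o - D_i = 0.159 - 0.0986 = 0.0604 m.
Re = ρVD_h/μ = 671·0.447·0.0604/0.000151 = 1.2e+05.
ε/D_h = 0.00017/0.0604 = 0.00281; Haaland gives 1/√f = -1.8 log₁₀[0.000345+5.75e-05] = 6.111, so f = 0.02678.
ΔP = f(L/D_h)(ρV²/2) = 0.02678·55.1/0.0604·67.04 = 1638 Pa.

ΔP ≈ 1640 Pa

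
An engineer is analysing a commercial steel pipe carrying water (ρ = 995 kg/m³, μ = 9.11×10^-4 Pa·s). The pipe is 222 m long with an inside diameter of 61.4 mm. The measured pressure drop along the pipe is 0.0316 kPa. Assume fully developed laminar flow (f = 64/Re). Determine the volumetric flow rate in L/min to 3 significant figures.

For laminar flow, f = 64/Re with Re = ρVD/μ, so Darcy-Weisbach reduces to ΔP = 32μLV/D². Solving for V: V = ΔP·D²/(32μL) = 31.6·(0.0614)²/(32·0.000911·222) = 0.01841 m/s.
Check: Re = ρVD/μ = 995·0.01841·0.0614/0.000911 = 1234 < 2300, so the laminar assumption holds.
Q = V·A = 0.01841·(π/4·0.0614²) = 5.45e-05 m³/s = 3.27 L/min.

Q ≈ 3.27 L/min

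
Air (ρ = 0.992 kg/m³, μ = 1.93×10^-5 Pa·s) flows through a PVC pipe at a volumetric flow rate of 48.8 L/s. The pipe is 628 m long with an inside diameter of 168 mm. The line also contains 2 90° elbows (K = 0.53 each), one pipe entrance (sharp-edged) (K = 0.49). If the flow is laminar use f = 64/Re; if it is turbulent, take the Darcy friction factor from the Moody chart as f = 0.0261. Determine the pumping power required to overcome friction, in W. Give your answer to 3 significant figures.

Q = 48.8 L/s = 48.8/1000 = 0.0488 m³/s.
Cross-sectional area A = πD²/4 = π(0.168)²/4 = 0.02217 m²; mean velocity V = Q/A = 0.0488/0.02217 = 2.201 m/s.
Reynolds number Re = ρVD/μ = 0.992 · 2.201 · 0.168 / 1.93e-05 = 1.901e+04.
Re > 4000 → turbulent; use the Moody-chart value f = 0.0261.
Total minor-loss coefficient ΣK = 2·0.53 + 1·0.49 = 1.55.
ΔP = [f·L/D + ΣK]·(ρV²/2) = [0.0261·628/0.168 + 1.55]·(0.992·2.201²/2) = [97.56 + 1.55]·2.404 = 238.3 Pa.
Pumping power P = QΔP = 0.0488·238.3 = 11.63 W = 11.6 W.

P ≈ 11.6 W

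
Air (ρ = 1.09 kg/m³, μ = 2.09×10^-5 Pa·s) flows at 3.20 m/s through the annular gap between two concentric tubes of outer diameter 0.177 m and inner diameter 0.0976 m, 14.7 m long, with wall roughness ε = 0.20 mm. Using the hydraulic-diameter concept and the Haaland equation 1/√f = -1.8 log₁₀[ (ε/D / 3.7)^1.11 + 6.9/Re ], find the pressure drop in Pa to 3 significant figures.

Hydraulic diameter D_h = 4A/P = D_o - D_i = 0.177 - 0.0976 = 0.0794 m.
Re = ρVD_h/μ = 1.09·3.2·0.0794/2.09e-05 = 1.325e+04.
ε/D_h = 0.0002/0.0794 = 0.00252; Haaland gives 1/√f = -1.8 log₁₀[0.000305+0.000521] = 5.549, so f = 0.03247.
ΔP = f(L/D_h)(ρV²/2) = 0.03247·14.7/0.0794·5.581 = 33.55 Pa.

ΔP ≈ 33.5 Pa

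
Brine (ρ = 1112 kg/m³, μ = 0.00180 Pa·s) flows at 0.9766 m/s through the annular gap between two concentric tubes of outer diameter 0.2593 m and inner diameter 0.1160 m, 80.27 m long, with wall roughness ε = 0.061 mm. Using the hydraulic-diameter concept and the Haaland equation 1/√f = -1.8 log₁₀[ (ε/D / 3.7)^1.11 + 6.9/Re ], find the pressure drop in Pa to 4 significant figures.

ΔP ≈ 5988 Pa

Hydraulic diameter D_h = 4A/P = D_o - D_i = 0.2593 - 0.116 = 0.1433 m.
Re = ρVD_h/μ = 1112·0.9766·0.1433/0.0018 = 8.646e+04.
ε/D_h = 6.1e-05/0.1433 = 0.000426; Haaland gives 1/√f = -1.8 log₁₀[4.24e-05+7.98e-05] = 7.043, so f = 0.02016.
ΔP = f(L/D_h)(ρV²/2) = 0.02016·80.27/0.1433·530.3 = 5988 Pa.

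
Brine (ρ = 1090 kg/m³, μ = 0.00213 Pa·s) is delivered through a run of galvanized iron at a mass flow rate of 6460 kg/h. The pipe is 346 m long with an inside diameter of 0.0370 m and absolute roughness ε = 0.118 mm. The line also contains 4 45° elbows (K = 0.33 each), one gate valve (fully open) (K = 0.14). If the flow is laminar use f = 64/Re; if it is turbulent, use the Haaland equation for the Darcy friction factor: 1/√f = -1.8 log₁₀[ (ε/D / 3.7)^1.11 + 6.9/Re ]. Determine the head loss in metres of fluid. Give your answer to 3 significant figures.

ṁ = 6460 kg/h = 6460/3600 = 1.794 kg/s.
A = πD²/4 = π(0.037)²/4 = 0.001075 m²; mean velocity V = ṁ/(ρA) = 1.794/(1090 · 0.001075) = 1.531 m/s.
Reynolds number Re = ρVD/μ = 1090 · 1.531 · 0.037 / 0.00213 = 2.899e+04.
Re > 4000 → turbulent. Relative roughness ε/D = 0.000118/0.037 = 0.00319. Haaland: 1/√f = -1.8 log₁₀[(0.00319/3.7)^1.11 + 6.9/2.899e+04] = -1.8 log₁₀[0.000397 + 0.000238] = 5.755, so f = 0.03019.
Total minor-loss coefficient ΣK = 4·0.33 + 1·0.14 = 1.46.
ΔP = [f·L/D + ΣK]·(ρV²/2) = [0.03019·346/0.037 + 1.46]·(1090·1.531²/2) = [282.3 + 1.46]·1278 = 3.626e+05 Pa.
Head loss h_f = ΔP/(ρg) = 3.626e+05/(1090·9.81) = 33.9 m.

h_f ≈ 33.9 m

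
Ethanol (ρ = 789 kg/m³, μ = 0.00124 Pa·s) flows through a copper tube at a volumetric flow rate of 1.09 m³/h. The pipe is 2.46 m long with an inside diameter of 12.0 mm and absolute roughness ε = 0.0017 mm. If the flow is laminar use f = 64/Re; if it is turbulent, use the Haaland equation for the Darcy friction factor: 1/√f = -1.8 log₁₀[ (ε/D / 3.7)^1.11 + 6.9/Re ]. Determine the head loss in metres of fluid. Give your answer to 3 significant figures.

h_f ≈ 1.94 m

Q = 1.09 m³/h = 1.09/3600 = 0.0003028 m³/s.
Cross-sectional area A = πD²/4 = π(0.012)²/4 = 0.0001131 m²; mean velocity V = Q/A = 0.0003028/0.0001131 = 2.677 m/s.
Reynolds number Re = ρVD/μ = 789 · 2.677 · 0.012 / 0.00124 = 2.044e+04.
Re > 4000 → turbulent. Relative roughness ε/D = 1.7e-06/0.012 = 0.000142. Haaland: 1/√f = -1.8 log₁₀[(0.000142/3.7)^1.11 + 6.9/2.044e+04] = -1.8 log₁₀[1.25e-05 + 0.000338] = 6.221, so f = 0.02584.
Darcy-Weisbach: ΔP = f(L/D)(ρV²/2) = 0.02584·(2.46/0.012)·(789·2.677²/2) = 0.02584·205·2827 = 1.498e+04 Pa.
Head loss h_f = ΔP/(ρg) = 1.498e+04/(789·9.81) = 1.94 m.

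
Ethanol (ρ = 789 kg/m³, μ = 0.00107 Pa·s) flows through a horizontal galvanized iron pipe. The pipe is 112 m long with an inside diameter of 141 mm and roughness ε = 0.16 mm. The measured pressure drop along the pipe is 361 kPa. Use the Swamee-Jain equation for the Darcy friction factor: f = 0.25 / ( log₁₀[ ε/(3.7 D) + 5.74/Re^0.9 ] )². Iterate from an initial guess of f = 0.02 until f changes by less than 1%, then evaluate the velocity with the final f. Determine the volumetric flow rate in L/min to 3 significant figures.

Rearranging Darcy-Weisbach: V = √(2·ΔP·D/(f·L·ρ)). With ε/D = 0.00016/0.141 = 0.00113, iterate starting from f = 0.02:
  f = 0.02 → V = √(2·3.61e+05·0.141/(0.02·112·789)) = 7.59 m/s; Re = ρVD/μ = 7.891e+05; f → 0.0207
  f = 0.0207 → V = 7.46 m/s; Re = 7.756e+05; f → 0.02071
Converged (Δf/f < 1%). With the final f = 0.02071: V = √(2·3.61e+05·0.141/(0.02071·112·789)) = 7.458 m/s.
Q = V·A = 7.458·(π/4·0.141²) = 0.1165 m³/s = 6990 L/min.

Q ≈ 6990 L/min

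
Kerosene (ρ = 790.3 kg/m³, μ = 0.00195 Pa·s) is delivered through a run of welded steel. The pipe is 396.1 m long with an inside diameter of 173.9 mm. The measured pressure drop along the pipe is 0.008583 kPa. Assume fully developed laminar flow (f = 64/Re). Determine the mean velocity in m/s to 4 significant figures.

V ≈ 0.01050 m/s

For laminar flow, f = 64/Re with Re = ρVD/μ, so Darcy-Weisbach reduces to ΔP = 32μLV/D². Solving for V: V = ΔP·D²/(32μL) = 8.583·(0.1739)²/(32·0.00195·396.1) = 0.0105 m/s.
Check: Re = ρVD/μ = 790.3·0.0105·0.1739/0.00195 = 740.1 < 2300, so the laminar assumption holds.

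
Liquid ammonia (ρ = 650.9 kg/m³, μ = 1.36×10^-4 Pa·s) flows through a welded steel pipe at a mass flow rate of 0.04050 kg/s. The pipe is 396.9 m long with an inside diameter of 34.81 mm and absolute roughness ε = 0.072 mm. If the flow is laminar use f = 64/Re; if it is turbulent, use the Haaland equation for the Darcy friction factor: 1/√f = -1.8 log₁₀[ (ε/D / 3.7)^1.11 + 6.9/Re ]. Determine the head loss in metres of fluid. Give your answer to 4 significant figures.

A = πD²/4 = π(0.03481)²/4 = 0.0009517 m²; mean velocity V = ṁ/(ρA) = 0.0405/(650.9 · 0.0009517) = 0.06538 m/s.
Reynolds number Re = ρVD/μ = 650.9 · 0.06538 · 0.03481 / 0.000136 = 1.089e+04.
Re > 4000 → turbulent. Relative roughness ε/D = 7.2e-05/0.03481 = 0.00207. Haaland: 1/√f = -1.8 log₁₀[(0.00207/3.7)^1.11 + 6.9/1.089e+04] = -1.8 log₁₀[0.000245 + 0.000633] = 5.501, so f = 0.03305.
Darcy-Weisbach: ΔP = f(L/D)(ρV²/2) = 0.03305·(396.9/0.03481)·(650.9·0.06538²/2) = 0.03305·1.14e+04·1.391 = 524.2 Pa.
Head loss h_f = ΔP/(ρg) = 524.2/(650.9·9.81) = 0.08209 m.

h_f ≈ 0.08209 m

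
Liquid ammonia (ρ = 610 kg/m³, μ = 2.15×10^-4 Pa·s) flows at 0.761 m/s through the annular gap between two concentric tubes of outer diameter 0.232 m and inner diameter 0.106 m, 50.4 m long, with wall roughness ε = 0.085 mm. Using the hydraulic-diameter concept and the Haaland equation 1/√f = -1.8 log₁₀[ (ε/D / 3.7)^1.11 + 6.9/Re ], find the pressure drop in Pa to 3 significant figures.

Hydraulic diameter D_h = 4A/P = D_o - D_i = 0.232 - 0.106 = 0.126 m.
Re = ρVD_h/μ = 610·0.761·0.126/0.000215 = 2.72e+05.
ε/D_h = 8.5e-05/0.126 = 0.000675; Haaland gives 1/√f = -1.8 log₁₀[7.07e-05+2.54e-05] = 7.231, so f = 0.01912.
ΔP = f(L/D_h)(ρV²/2) = 0.01912·50.4/0.126·176.6 = 1351 Pa.

ΔP ≈ 1350 Pa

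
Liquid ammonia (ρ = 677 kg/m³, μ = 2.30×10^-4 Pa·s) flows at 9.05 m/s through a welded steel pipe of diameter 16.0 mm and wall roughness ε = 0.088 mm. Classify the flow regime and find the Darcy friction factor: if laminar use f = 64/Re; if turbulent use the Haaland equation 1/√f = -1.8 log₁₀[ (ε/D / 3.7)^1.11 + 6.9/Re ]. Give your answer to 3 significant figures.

Re = ρVD/μ = 677·9.05·0.016/0.00023 = 4.262e+05.
Re > 4000 → turbulent. ε/D = 8.8e-05/0.016 = 0.0055; Haaland: 1/√f = -1.8 log₁₀[0.000726 + 1.62e-05] = 5.633, so f = 0.03152.

f ≈ 0.0315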